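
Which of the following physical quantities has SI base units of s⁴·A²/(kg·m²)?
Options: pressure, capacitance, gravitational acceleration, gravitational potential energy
Checking the SI base units of each option:
  pressure (P = F/A): kg/(m·s²)  ✗
  capacitance (C = Q/V): s⁴·A²/(kg·m²)  ✓ matches
  gravitational acceleration (g = GM/r²): m/s²  ✗
  gravitational potential energy (U = -GMm/r): kg·m²/s²  ✗

Only capacitance has units s⁴·A²/(kg·m²).

Answer: capacitance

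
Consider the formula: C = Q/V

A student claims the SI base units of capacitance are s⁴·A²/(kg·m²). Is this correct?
Units of each symbol in C = Q/V:
  Q (charge, in coulombs): s·A
  V (voltage, in volts): kg·m²/(s³·A)  → in the denominator, contributes s³·A/(kg·m²)

Multiplying the contributions: [s·A] · [s³·A/(kg·m²)]
Adding exponents of each base unit: kg: -1, m: -2, s: 4, A: 2
SI base units of capacitance: s⁴·A²/(kg·m²)

The claimed units s⁴·A²/(kg·m²) match the derived units, so the claim is correct.

Answer: Yes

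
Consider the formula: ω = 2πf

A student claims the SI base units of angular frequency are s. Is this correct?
Units of each symbol in ω = 2πf:
  f (frequency): 1/s
  The factor 2π is dimensionless.

Multiplying the contributions: [1/s]
Adding exponents of each base unit: s: -1
SI base units of angular frequency: 1/s

The claimed units s (exponents s: 1) do not match the derived units 1/s (exponents s: -1), so the claim is incorrect.

Answer: No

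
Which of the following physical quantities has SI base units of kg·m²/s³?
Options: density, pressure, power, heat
Checking the SI base units of each option:
  density (ρ = m/V): kg/m³  ✗
  pressure (P = F/A): kg/(m·s²)  ✗
  power (P = W/t): kg·m²/s³  ✓ matches
  heat (Q = mcΔT): kg·m²/s²  ✗

Only power has units kg·m²/s³.

Answer: power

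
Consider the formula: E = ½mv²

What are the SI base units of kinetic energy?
Units of each symbol in E = ½mv²:
  m (mass): kg
  v (speed): m/s  → to the power 2, contributes m²/s²
  The factor ½ is dimensionless.

Multiplying the contributions: [kg] · [m²/s²]
Adding exponents of each base unit: kg: 1, m: 2, s: -2
SI base units of kinetic energy: kg·m²/s²

Answer: kg·m²/s²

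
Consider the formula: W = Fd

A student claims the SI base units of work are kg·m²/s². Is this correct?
Units of each symbol in W = Fd:
  F (force): kg·m/s²
  d (displacement): m

Multiplying the contributions: [kg·m/s²] · [m]
Adding exponents of each base unit: kg: 1, m: 2, s: -2
SI base units of work: kg·m²/s²

The claimed units kg·m²/s² match the derived units, so the claim is correct.

Answer: Yes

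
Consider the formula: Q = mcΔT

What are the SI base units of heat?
Units of each symbol in Q = mcΔT:
  m (mass): kg
  c (specific heat capacity, in J/(kg·K)): m²/(s²·K)
  ΔT (temperature change): K

Multiplying the contributions: [kg] · [m²/(s²·K)] · [K]
Adding exponents of each base unit: kg: 1, m: 2, s: -2
SI base units of heat: kg·m²/s²

Answer: kg·m²/s²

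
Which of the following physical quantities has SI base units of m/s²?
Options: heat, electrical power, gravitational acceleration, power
Checking the SI base units of each option:
  heat (Q = mcΔT): kg·m²/s²  ✗
  electrical power (P = IV): kg·m²/s³  ✗
  gravitational acceleration (g = GM/r²): m/s²  ✓ matches
  power (P = W/t): kg·m²/s³  ✗

Only gravitational acceleration has units m/s².

Answer: gravitational acceleration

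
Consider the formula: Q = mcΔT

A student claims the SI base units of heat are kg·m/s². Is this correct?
Units of each symbol in Q = mcΔT:
  m (mass): kg
  c (specific heat capacity, in J/(kg·K)): m²/(s²·K)
  ΔT (temperature change): K

Multiplying the contributions: [kg] · [m²/(s²·K)] · [K]
Adding exponents of each base unit: kg: 1, m: 2, s: -2
SI base units of heat: kg·m²/s²

The claimed units kg·m/s² (exponents kg: 1, m: 1, s: -2) do not match the derived units kg·m²/s² (exponents kg: 1, m: 2, s: -2), so the claim is incorrect.

Answer: No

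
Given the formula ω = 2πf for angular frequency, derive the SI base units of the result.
Units of each symbol in ω = 2πf:
  f (frequency): 1/s
  The factor 2π is dimensionless.

Multiplying the contributions: [1/s]
Adding exponents of each base unit: s: -1
SI base units of angular frequency: 1/s

Answer: 1/s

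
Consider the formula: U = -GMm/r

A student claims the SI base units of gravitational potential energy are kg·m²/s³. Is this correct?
Units of each symbol in U = -GMm/r:
  G (gravitational constant): m³/(kg·s²)
  M (mass): kg
  m (mass): kg
  r (distance): m  → in the denominator, contributes 1/m
  The minus sign does not affect the units.

Multiplying the contributions: [m³/(kg·s²)] · [kg] · [kg] · [1/m]
Adding exponents of each base unit: kg: 1, m: 2, s: -2
SI base units of gravitational potential energy: kg·m²/s²

The claimed units kg·m²/s³ (exponents kg: 1, m: 2, s: -3) do not match the derived units kg·m²/s² (exponents kg: 1, m: 2, s: -2), so the claim is incorrect.

Answer: No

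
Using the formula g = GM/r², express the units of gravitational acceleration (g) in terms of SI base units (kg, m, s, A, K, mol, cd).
Units of each symbol in g = GM/r²:
  G (gravitational constant): m³/(kg·s²)
  M (mass): kg
  r (distance): m  → to the power 2 in the denominator, contributes 1/m²

Multiplying the contributions: [m³/(kg·s²)] · [kg] · [1/m²]
Adding exponents of each base unit: m: 1, s: -2
SI base units of gravitational acceleration: m/s²

Answer: m/s²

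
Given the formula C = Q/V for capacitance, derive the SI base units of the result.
Units of each symbol in C = Q/V:
  Q (charge, in coulombs): s·A
  V (voltage, in volts): kg·m²/(s³·A)  → in the denominator, contributes s³·A/(kg·m²)

Multiplying the contributions: [s·A] · [s³·A/(kg·m²)]
Adding exponents of each base unit: kg: -1, m: -2, s: 4, A: 2
SI base units of capacitance: s⁴·A²/(kg·m²)

Answer: s⁴·A²/(kg·m²)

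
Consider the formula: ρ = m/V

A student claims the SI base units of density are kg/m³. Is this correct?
Units of each symbol in ρ = m/V:
  m (mass): kg
  V (volume): m³  → in the denominator, contributes 1/m³

Multiplying the contributions: [kg] · [1/m³]
Adding exponents of each base unit: kg: 1, m: -3
SI base units of density: kg/m³

The claimed units kg/m³ match the derived units, so the claim is correct.

Answer: Yes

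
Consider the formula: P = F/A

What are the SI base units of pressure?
Units of each symbol in P = F/A:
  F (force): kg·m/s²
  A (area): m²  → in the denominator, contributes 1/m²

Multiplying the contributions: [kg·m/s²] · [1/m²]
Adding exponents of each base unit: kg: 1, m: -1, s: -2
SI base units of pressure: kg/(m·s²)

Answer: kg/(m·s²)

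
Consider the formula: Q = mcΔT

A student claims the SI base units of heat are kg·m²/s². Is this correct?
Units of each symbol in Q = mcΔT:
  m (mass): kg
  c (specific heat capacity, in J/(kg·K)): m²/(s²·K)
  ΔT (temperature change): K

Multiplying the contributions: [kg] · [m²/(s²·K)] · [K]
Adding exponents of each base unit: kg: 1, m: 2, s: -2
SI base units of heat: kg·m²/s²

The claimed units kg·m²/s² match the derived units, so the claim is correct.

Answer: Yes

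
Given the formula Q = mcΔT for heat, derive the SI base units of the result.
Units of each symbol in Q = mcΔT:
  m (mass): kg
  c (specific heat capacity, in J/(kg·K)): m²/(s²·K)
  ΔT (temperature change): K

Multiplying the contributions: [kg] · [m²/(s²·K)] · [K]
Adding exponents of each base unit: kg: 1, m: 2, s: -2
SI base units of heat: kg·m²/s²

Answer: kg·m²/s²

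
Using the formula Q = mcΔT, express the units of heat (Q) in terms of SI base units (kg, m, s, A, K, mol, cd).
Units of each symbol in Q = mcΔT:
  m (mass): kg
  c (specific heat capacity, in J/(kg·K)): m²/(s²·K)
  ΔT (temperature change): K

Multiplying the contributions: [kg] · [m²/(s²·K)] · [K]
Adding exponents of each base unit: kg: 1, m: 2, s: -2
SI base units of heat: kg·m²/s²

Answer: kg·m²/s²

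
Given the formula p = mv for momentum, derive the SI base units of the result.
Units of each symbol in p = mv:
  m (mass): kg
  v (velocity): m/s

Multiplying the contributions: [kg] · [m/s]
Adding exponents of each base unit: kg: 1, m: 1, s: -1
SI base units of momentum: kg·m/s

Answer: kg·m/s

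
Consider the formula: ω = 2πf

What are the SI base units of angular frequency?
Units of each symbol in ω = 2πf:
  f (frequency): 1/s
  The factor 2π is dimensionless.

Multiplying the contributions: [1/s]
Adding exponents of each base unit: s: -1
SI base units of angular frequency: 1/s

Answer: 1/s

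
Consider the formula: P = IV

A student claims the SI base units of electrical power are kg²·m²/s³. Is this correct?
Units of each symbol in P = IV:
  I (current): A
  V (voltage, in volts): kg·m²/(s³·A)

Multiplying the contributions: [A] · [kg·m²/(s³·A)]
Adding exponents of each base unit: kg: 1, m: 2, s: -3
SI base units of electrical power: kg·m²/s³

The claimed units kg²·m²/s³ (exponents kg: 2, m: 2, s: -3) do not match the derived units kg·m²/s³ (exponents kg: 1, m: 2, s: -3), so the claim is incorrect.

Answer: No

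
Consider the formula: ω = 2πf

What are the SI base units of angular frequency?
Units of each symbol in ω = 2πf:
  f (frequency): 1/s
  The factor 2π is dimensionless.

Multiplying the contributions: [1/s]
Adding exponents of each base unit: s: -1
SI base units of angular frequency: 1/s

Answer: 1/s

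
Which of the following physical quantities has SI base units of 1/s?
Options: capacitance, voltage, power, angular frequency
Checking the SI base units of each option:
  capacitance (C = Q/V): s⁴·A²/(kg·m²)  ✗
  voltage (V = IR): kg·m²/(s³·A)  ✗
  power (P = W/t): kg·m²/s³  ✗
  angular frequency (ω = 2πf): 1/s  ✓ matches

Only angular frequency has units 1/s.

Answer: angular frequency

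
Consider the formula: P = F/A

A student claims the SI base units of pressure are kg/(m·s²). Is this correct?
Units of each symbol in P = F/A:
  F (force): kg·m/s²
  A (area): m²  → in the denominator, contributes 1/m²

Multiplying the contributions: [kg·m/s²] · [1/m²]
Adding exponents of each base unit: kg: 1, m: -1, s: -2
SI base units of pressure: kg/(m·s²)

The claimed units kg/(m·s²) match the derived units, so the claim is correct.

Answer: Yes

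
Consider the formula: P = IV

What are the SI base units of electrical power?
Units of each symbol in P = IV:
  I (current): A
  V (voltage, in volts): kg·m²/(s³·A)

Multiplying the contributions: [A] · [kg·m²/(s³·A)]
Adding exponents of each base unit: kg: 1, m: 2, s: -3
SI base units of electrical power: kg·m²/s³

Answer: kg·m²/s³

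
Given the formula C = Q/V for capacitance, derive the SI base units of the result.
Units of each symbol in C = Q/V:
  Q (charge, in coulombs): s·A
  V (voltage, in volts): kg·m²/(s³·A)  → in the denominator, contributes s³·A/(kg·m²)

Multiplying the contributions: [s·A] · [s³·A/(kg·m²)]
Adding exponents of each base unit: kg: -1, m: -2, s: 4, A: 2
SI base units of capacitance: s⁴·A²/(kg·m²)

Answer: s⁴·A²/(kg·m²)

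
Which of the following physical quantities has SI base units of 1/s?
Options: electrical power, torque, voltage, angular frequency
Checking the SI base units of each option:
  electrical power (P = IV): kg·m²/s³  ✗
  torque (τ = Fr): kg·m²/s²  ✗
  voltage (V = IR): kg·m²/(s³·A)  ✗
  angular frequency (ω = 2πf): 1/s  ✓ matches

Only angular frequency has units 1/s.

Answer: angular frequency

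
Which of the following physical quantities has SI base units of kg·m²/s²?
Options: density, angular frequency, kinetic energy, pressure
Checking the SI base units of each option:
  density (ρ = m/V): kg/m³  ✗
  angular frequency (ω = 2πf): 1/s  ✗
  kinetic energy (E = ½mv²): kg·m²/s²  ✓ matches
  pressure (P = F/A): kg/(m·s²)  ✗

Only kinetic energy has units kg·m²/s².

Answer: kinetic energy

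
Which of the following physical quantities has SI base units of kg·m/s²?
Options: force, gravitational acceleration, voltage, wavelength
Checking the SI base units of each option:
  force (F = ma): kg·m/s²  ✓ matches
  gravitational acceleration (g = GM/r²): m/s²  ✗
  voltage (V = IR): kg·m²/(s³·A)  ✗
  wavelength (λ = v/f): m  ✗

Only force has units kg·m/s².

Answer: force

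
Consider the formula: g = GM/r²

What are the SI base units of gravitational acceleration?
Units of each symbol in g = GM/r²:
  G (gravitational constant): m³/(kg·s²)
  M (mass): kg
  r (distance): m  → to the power 2 in the denominator, contributes 1/m²

Multiplying the contributions: [m³/(kg·s²)] · [kg] · [1/m²]
Adding exponents of each base unit: m: 1, s: -2
SI base units of gravitational acceleration: m/s²

Answer: m/s²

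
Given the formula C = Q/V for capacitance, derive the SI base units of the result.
Units of each symbol in C = Q/V:
  Q (charge, in coulombs): s·A
  V (voltage, in volts): kg·m²/(s³·A)  → in the denominator, contributes s³·A/(kg·m²)

Multiplying the contributions: [s·A] · [s³·A/(kg·m²)]
Adding exponents of each base unit: kg: -1, m: -2, s: 4, A: 2
SI base units of capacitance: s⁴·A²/(kg·m²)

Answer: s⁴·A²/(kg·m²)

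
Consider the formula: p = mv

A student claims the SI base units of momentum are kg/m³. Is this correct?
Units of each symbol in p = mv:
  m (mass): kg
  v (velocity): m/s

Multiplying the contributions: [kg] · [m/s]
Adding exponents of each base unit: kg: 1, m: 1, s: -1
SI base units of momentum: kg·m/s

The claimed units kg/m³ (exponents kg: 1, m: -3) do not match the derived units kg·m/s (exponents kg: 1, m: 1, s: -1), so the claim is incorrect.

Answer: No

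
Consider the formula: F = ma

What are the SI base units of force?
Units of each symbol in F = ma:
  m (mass): kg
  a (acceleration): m/s²

Multiplying the contributions: [kg] · [m/s²]
Adding exponents of each base unit: kg: 1, m: 1, s: -2
SI base units of force: kg·m/s²

Answer: kg·m/s²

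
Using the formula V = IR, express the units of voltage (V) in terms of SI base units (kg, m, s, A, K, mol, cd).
Units of each symbol in V = IR:
  I (current): A
  R (resistance, in ohms): kg·m²/(s³·A²)

Multiplying the contributions: [A] · [kg·m²/(s³·A²)]
Adding exponents of each base unit: kg: 1, m: 2, s: -3, A: -1
SI base units of voltage: kg·m²/(s³·A)

Answer: kg·m²/(s³·A)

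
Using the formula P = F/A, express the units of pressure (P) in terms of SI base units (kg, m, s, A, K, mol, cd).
Units of each symbol in P = F/A:
  F (force): kg·m/s²
  A (area): m²  → in the denominator, contributes 1/m²

Multiplying the contributions: [kg·m/s²] · [1/m²]
Adding exponents of each base unit: kg: 1, m: -1, s: -2
SI base units of pressure: kg/(m·s²)

Answer: kg/(m·s²)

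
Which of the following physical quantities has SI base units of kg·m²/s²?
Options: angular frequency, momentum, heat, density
Checking the SI base units of each option:
  angular frequency (ω = 2πf): 1/s  ✗
  momentum (p = mv): kg·m/s  ✗
  heat (Q = mcΔT): kg·m²/s²  ✓ matches
  density (ρ = m/V): kg/m³  ✗

Only heat has units kg·m²/s².

Answer: heat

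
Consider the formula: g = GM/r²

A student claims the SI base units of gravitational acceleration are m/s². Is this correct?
Units of each symbol in g = GM/r²:
  G (gravitational constant): m³/(kg·s²)
  M (mass): kg
  r (distance): m  → to the power 2 in the denominator, contributes 1/m²

Multiplying the contributions: [m³/(kg·s²)] · [kg] · [1/m²]
Adding exponents of each base unit: m: 1, s: -2
SI base units of gravitational acceleration: m/s²

The claimed units m/s² match the derived units, so the claim is correct.

Answer: Yes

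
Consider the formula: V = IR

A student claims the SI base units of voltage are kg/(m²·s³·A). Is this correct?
Units of each symbol in V = IR:
  I (current): A
  R (resistance, in ohms): kg·m²/(s³·A²)

Multiplying the contributions: [A] · [kg·m²/(s³·A²)]
Adding exponents of each base unit: kg: 1, m: 2, s: -3, A: -1
SI base units of voltage: kg·m²/(s³·A)

The claimed units kg/(m²·s³·A) (exponents kg: 1, m: -2, s: -3, A: -1) do not match the derived units kg·m²/(s³·A) (exponents kg: 1, m: 2, s: -3, A: -1), so the claim is incorrect.

Answer: No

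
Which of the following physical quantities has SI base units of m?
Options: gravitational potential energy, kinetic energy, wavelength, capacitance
Checking the SI base units of each option:
  gravitational potential energy (U = -GMm/r): kg·m²/s²  ✗
  kinetic energy (E = ½mv²): kg·m²/s²  ✗
  wavelength (λ = v/f): m  ✓ matches
  capacitance (C = Q/V): s⁴·A²/(kg·m²)  ✗

Only wavelength has units m.

Answer: wavelength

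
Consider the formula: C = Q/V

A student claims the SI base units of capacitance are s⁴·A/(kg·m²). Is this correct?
Units of each symbol in C = Q/V:
  Q (charge, in coulombs): s·A
  V (voltage, in volts): kg·m²/(s³·A)  → in the denominator, contributes s³·A/(kg·m²)

Multiplying the contributions: [s·A] · [s³·A/(kg·m²)]
Adding exponents of each base unit: kg: -1, m: -2, s: 4, A: 2
SI base units of capacitance: s⁴·A²/(kg·m²)

The claimed units s⁴·A/(kg·m²) (exponents kg: -1, m: -2, s: 4, A: 1) do not match the derived units s⁴·A²/(kg·m²) (exponents kg: -1, m: -2, s: 4, A: 2), so the claim is incorrect.

Answer: No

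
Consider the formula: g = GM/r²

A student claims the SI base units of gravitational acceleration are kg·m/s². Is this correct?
Units of each symbol in g = GM/r²:
  G (gravitational constant): m³/(kg·s²)
  M (mass): kg
  r (distance): m  → to the power 2 in the denominator, contributes 1/m²

Multiplying the contributions: [m³/(kg·s²)] · [kg] · [1/m²]
Adding exponents of each base unit: m: 1, s: -2
SI base units of gravitational acceleration: m/s²

The claimed units kg·m/s² (exponents kg: 1, m: 1, s: -2) do not match the derived units m/s² (exponents m: 1, s: -2), so the claim is incorrect.

Answer: No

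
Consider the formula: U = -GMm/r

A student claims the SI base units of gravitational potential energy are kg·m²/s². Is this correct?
Units of each symbol in U = -GMm/r:
  G (gravitational constant): m³/(kg·s²)
  M (mass): kg
  m (mass): kg
  r (distance): m  → in the denominator, contributes 1/m
  The minus sign does not affect the units.

Multiplying the contributions: [m³/(kg·s²)] · [kg] · [kg] · [1/m]
Adding exponents of each base unit: kg: 1, m: 2, s: -2
SI base units of gravitational potential energy: kg·m²/s²

The claimed units kg·m²/s² match the derived units, so the claim is correct.

Answer: Yes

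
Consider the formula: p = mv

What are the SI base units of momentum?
Units of each symbol in p = mv:
  m (mass): kg
  v (velocity): m/s

Multiplying the contributions: [kg] · [m/s]
Adding exponents of each base unit: kg: 1, m: 1, s: -1
SI base units of momentum: kg·m/s

Answer: kg·m/s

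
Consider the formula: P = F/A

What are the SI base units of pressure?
Units of each symbol in P = F/A:
  F (force): kg·m/s²
  A (area): m²  → in the denominator, contributes 1/m²

Multiplying the contributions: [kg·m/s²] · [1/m²]
Adding exponents of each base unit: kg: 1, m: -1, s: -2
SI base units of pressure: kg/(m·s²)

Answer: kg/(m·s²)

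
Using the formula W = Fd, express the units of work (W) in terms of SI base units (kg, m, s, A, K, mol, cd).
Units of each symbol in W = Fd:
  F (force): kg·m/s²
  d (displacement): m

Multiplying the contributions: [kg·m/s²] · [m]
Adding exponents of each base unit: kg: 1, m: 2, s: -2
SI base units of work: kg·m²/s²

Answer: kg·m²/s²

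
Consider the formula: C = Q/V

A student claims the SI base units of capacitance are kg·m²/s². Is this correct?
Units of each symbol in C = Q/V:
  Q (charge, in coulombs): s·A
  V (voltage, in volts): kg·m²/(s³·A)  → in the denominator, contributes s³·A/(kg·m²)

Multiplying the contributions: [s·A] · [s³·A/(kg·m²)]
Adding exponents of each base unit: kg: -1, m: -2, s: 4, A: 2
SI base units of capacitance: s⁴·A²/(kg·m²)

The claimed units kg·m²/s² (exponents kg: 1, m: 2, s: -2) do not match the derived units s⁴·A²/(kg·m²) (exponents kg: -1, m: -2, s: 4, A: 2), so the claim is incorrect.

Answer: No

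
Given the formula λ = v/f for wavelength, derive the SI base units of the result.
Units of each symbol in λ = v/f:
  v (wave speed): m/s
  f (frequency): 1/s  → in the denominator, contributes s

Multiplying the contributions: [m/s] · [s]
Adding exponents of each base unit: m: 1
SI base units of wavelength: m

Answer: m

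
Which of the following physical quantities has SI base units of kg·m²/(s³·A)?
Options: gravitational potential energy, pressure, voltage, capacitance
Checking the SI base units of each option:
  gravitational potential energy (U = -GMm/r): kg·m²/s²  ✗
  pressure (P = F/A): kg/(m·s²)  ✗
  voltage (V = IR): kg·m²/(s³·A)  ✓ matches
  capacitance (C = Q/V): s⁴·A²/(kg·m²)  ✗

Only voltage has units kg·m²/(s³·A).

Answer: voltage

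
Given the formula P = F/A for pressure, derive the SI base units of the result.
Units of each symbol in P = F/A:
  F (force): kg·m/s²
  A (area): m²  → in the denominator, contributes 1/m²

Multiplying the contributions: [kg·m/s²] · [1/m²]
Adding exponents of each base unit: kg: 1, m: -1, s: -2
SI base units of pressure: kg/(m·s²)

Answer: kg/(m·s²)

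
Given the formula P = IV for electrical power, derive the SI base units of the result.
Units of each symbol in P = IV:
  I (current): A
  V (voltage, in volts): kg·m²/(s³·A)

Multiplying the contributions: [A] · [kg·m²/(s³·A)]
Adding exponents of each base unit: kg: 1, m: 2, s: -3
SI base units of electrical power: kg·m²/s³

Answer: kg·m²/s³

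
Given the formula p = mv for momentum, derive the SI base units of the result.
Units of each symbol in p = mv:
  m (mass): kg
  v (velocity): m/s

Multiplying the contributions: [kg] · [m/s]
Adding exponents of each base unit: kg: 1, m: 1, s: -1
SI base units of momentum: kg·m/s

Answer: kg·m/s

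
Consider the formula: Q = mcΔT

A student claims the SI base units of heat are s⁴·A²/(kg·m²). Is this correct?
Units of each symbol in Q = mcΔT:
  m (mass): kg
  c (specific heat capacity, in J/(kg·K)): m²/(s²·K)
  ΔT (temperature change): K

Multiplying the contributions: [kg] · [m²/(s²·K)] · [K]
Adding exponents of each base unit: kg: 1, m: 2, s: -2
SI base units of heat: kg·m²/s²

The claimed units s⁴·A²/(kg·m²) (exponents kg: -1, m: -2, s: 4, A: 2) do not match the derived units kg·m²/s² (exponents kg: 1, m: 2, s: -2), so the claim is incorrect.

Answer: No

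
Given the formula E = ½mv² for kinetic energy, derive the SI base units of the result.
Units of each symbol in E = ½mv²:
  m (mass): kg
  v (speed): m/s  → to the power 2, contributes m²/s²
  The factor ½ is dimensionless.

Multiplying the contributions: [kg] · [m²/s²]
Adding exponents of each base unit: kg: 1, m: 2, s: -2
SI base units of kinetic energy: kg·m²/s²

Answer: kg·m²/s²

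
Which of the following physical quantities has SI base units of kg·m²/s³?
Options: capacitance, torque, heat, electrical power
Checking the SI base units of each option:
  capacitance (C = Q/V): s⁴·A²/(kg·m²)  ✗
  torque (τ = Fr): kg·m²/s²  ✗
  heat (Q = mcΔT): kg·m²/s²  ✗
  electrical power (P = IV): kg·m²/s³  ✓ matches

Only electrical power has units kg·m²/s³.

Answer: electrical power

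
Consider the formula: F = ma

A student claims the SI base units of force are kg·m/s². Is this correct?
Units of each symbol in F = ma:
  m (mass): kg
  a (acceleration): m/s²

Multiplying the contributions: [kg] · [m/s²]
Adding exponents of each base unit: kg: 1, m: 1, s: -2
SI base units of force: kg·m/s²

The claimed units kg·m/s² match the derived units, so the claim is correct.

Answer: Yes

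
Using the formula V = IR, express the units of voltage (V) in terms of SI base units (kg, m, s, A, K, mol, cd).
Units of each symbol in V = IR:
  I (current): A
  R (resistance, in ohms): kg·m²/(s³·A²)

Multiplying the contributions: [A] · [kg·m²/(s³·A²)]
Adding exponents of each base unit: kg: 1, m: 2, s: -3, A: -1
SI base units of voltage: kg·m²/(s³·A)

Answer: kg·m²/(s³·A)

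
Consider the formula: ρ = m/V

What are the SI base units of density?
Units of each symbol in ρ = m/V:
  m (mass): kg
  V (volume): m³  → in the denominator, contributes 1/m³

Multiplying the contributions: [kg] · [1/m³]
Adding exponents of each base unit: kg: 1, m: -3
SI base units of density: kg/m³

Answer: kg/m³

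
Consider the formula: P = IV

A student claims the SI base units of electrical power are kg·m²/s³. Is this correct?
Units of each symbol in P = IV:
  I (current): A
  V (voltage, in volts): kg·m²/(s³·A)

Multiplying the contributions: [A] · [kg·m²/(s³·A)]
Adding exponents of each base unit: kg: 1, m: 2, s: -3
SI base units of electrical power: kg·m²/s³

The claimed units kg·m²/s³ match the derived units, so the claim is correct.

Answer: Yes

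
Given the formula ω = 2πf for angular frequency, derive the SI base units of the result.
Units of each symbol in ω = 2πf:
  f (frequency): 1/s
  The factor 2π is dimensionless.

Multiplying the contributions: [1/s]
Adding exponents of each base unit: s: -1
SI base units of angular frequency: 1/s

Answer: 1/s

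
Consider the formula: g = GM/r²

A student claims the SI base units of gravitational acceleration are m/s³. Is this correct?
Units of each symbol in g = GM/r²:
  G (gravitational constant): m³/(kg·s²)
  M (mass): kg
  r (distance): m  → to the power 2 in the denominator, contributes 1/m²

Multiplying the contributions: [m³/(kg·s²)] · [kg] · [1/m²]
Adding exponents of each base unit: m: 1, s: -2
SI base units of gravitational acceleration: m/s²

The claimed units m/s³ (exponents m: 1, s: -3) do not match the derived units m/s² (exponents m: 1, s: -2), so the claim is incorrect.

Answer: No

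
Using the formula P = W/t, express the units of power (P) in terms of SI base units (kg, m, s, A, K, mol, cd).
Units of each symbol in P = W/t:
  W (work): kg·m²/s²
  t (time): s  → in the denominator, contributes 1/s

Multiplying the contributions: [kg·m²/s²] · [1/s]
Adding exponents of each base unit: kg: 1, m: 2, s: -3
SI base units of power: kg·m²/s³

Answer: kg·m²/s³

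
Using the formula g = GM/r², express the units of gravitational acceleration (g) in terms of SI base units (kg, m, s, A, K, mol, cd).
Units of each symbol in g = GM/r²:
  G (gravitational constant): m³/(kg·s²)
  M (mass): kg
  r (distance): m  → to the power 2 in the denominator, contributes 1/m²

Multiplying the contributions: [m³/(kg·s²)] · [kg] · [1/m²]
Adding exponents of each base unit: m: 1, s: -2
SI base units of gravitational acceleration: m/s²

Answer: m/s²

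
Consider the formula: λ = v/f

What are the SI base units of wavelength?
Units of each symbol in λ = v/f:
  v (wave speed): m/s
  f (frequency): 1/s  → in the denominator, contributes s

Multiplying the contributions: [m/s] · [s]
Adding exponents of each base unit: m: 1
SI base units of wavelength: m

Answer: m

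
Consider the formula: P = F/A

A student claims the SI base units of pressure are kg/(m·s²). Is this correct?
Units of each symbol in P = F/A:
  F (force): kg·m/s²
  A (area): m²  → in the denominator, contributes 1/m²

Multiplying the contributions: [kg·m/s²] · [1/m²]
Adding exponents of each base unit: kg: 1, m: -1, s: -2
SI base units of pressure: kg/(m·s²)

The claimed units kg/(m·s²) match the derived units, so the claim is correct.

Answer: Yes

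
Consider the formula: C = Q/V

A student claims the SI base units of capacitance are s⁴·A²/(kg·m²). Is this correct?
Units of each symbol in C = Q/V:
  Q (charge, in coulombs): s·A
  V (voltage, in volts): kg·m²/(s³·A)  → in the denominator, contributes s³·A/(kg·m²)

Multiplying the contributions: [s·A] · [s³·A/(kg·m²)]
Adding exponents of each base unit: kg: -1, m: -2, s: 4, A: 2
SI base units of capacitance: s⁴·A²/(kg·m²)

The claimed units s⁴·A²/(kg·m²) match the derived units, so the claim is correct.

Answer: Yes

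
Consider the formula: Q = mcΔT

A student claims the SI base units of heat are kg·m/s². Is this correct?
Units of each symbol in Q = mcΔT:
  m (mass): kg
  c (specific heat capacity, in J/(kg·K)): m²/(s²·K)
  ΔT (temperature change): K

Multiplying the contributions: [kg] · [m²/(s²·K)] · [K]
Adding exponents of each base unit: kg: 1, m: 2, s: -2
SI base units of heat: kg·m²/s²

The claimed units kg·m/s² (exponents kg: 1, m: 1, s: -2) do not match the derived units kg·m²/s² (exponents kg: 1, m: 2, s: -2), so the claim is incorrect.

Answer: No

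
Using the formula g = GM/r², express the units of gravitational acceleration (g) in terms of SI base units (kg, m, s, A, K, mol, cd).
Units of each symbol in g = GM/r²:
  G (gravitational constant): m³/(kg·s²)
  M (mass): kg
  r (distance): m  → to the power 2 in the denominator, contributes 1/m²

Multiplying the contributions: [m³/(kg·s²)] · [kg] · [1/m²]
Adding exponents of each base unit: m: 1, s: -2
SI base units of gravitational acceleration: m/s²

Answer: m/s²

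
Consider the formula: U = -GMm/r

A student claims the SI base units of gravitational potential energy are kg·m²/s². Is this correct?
Units of each symbol in U = -GMm/r:
  G (gravitational constant): m³/(kg·s²)
  M (mass): kg
  m (mass): kg
  r (distance): m  → in the denominator, contributes 1/m
  The minus sign does not affect the units.

Multiplying the contributions: [m³/(kg·s²)] · [kg] · [kg] · [1/m]
Adding exponents of each base unit: kg: 1, m: 2, s: -2
SI base units of gravitational potential energy: kg·m²/s²

The claimed units kg·m²/s² match the derived units, so the claim is correct.

Answer: Yes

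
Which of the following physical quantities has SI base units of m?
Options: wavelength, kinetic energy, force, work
Checking the SI base units of each option:
  wavelength (λ = v/f): m  ✓ matches
  kinetic energy (E = ½mv²): kg·m²/s²  ✗
  force (F = ma): kg·m/s²  ✗
  work (W = Fd): kg·m²/s²  ✗

Only wavelength has units m.

Answer: wavelength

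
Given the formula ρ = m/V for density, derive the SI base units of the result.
Units of each symbol in ρ = m/V:
  m (mass): kg
  V (volume): m³  → in the denominator, contributes 1/m³

Multiplying the contributions: [kg] · [1/m³]
Adding exponents of each base unit: kg: 1, m: -3
SI base units of density: kg/m³

Answer: kg/m³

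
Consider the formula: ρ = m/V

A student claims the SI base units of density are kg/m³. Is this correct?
Units of each symbol in ρ = m/V:
  m (mass): kg
  V (volume): m³  → in the denominator, contributes 1/m³

Multiplying the contributions: [kg] · [1/m³]
Adding exponents of each base unit: kg: 1, m: -3
SI base units of density: kg/m³

The claimed units kg/m³ match the derived units, so the claim is correct.

Answer: Yes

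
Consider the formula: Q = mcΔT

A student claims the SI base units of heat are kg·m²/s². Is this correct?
Units of each symbol in Q = mcΔT:
  m (mass): kg
  c (specific heat capacity, in J/(kg·K)): m²/(s²·K)
  ΔT (temperature change): K

Multiplying the contributions: [kg] · [m²/(s²·K)] · [K]
Adding exponents of each base unit: kg: 1, m: 2, s: -2
SI base units of heat: kg·m²/s²

The claimed units kg·m²/s² match the derived units, so the claim is correct.

Answer: Yes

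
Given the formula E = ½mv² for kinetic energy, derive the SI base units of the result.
Units of each symbol in E = ½mv²:
  m (mass): kg
  v (speed): m/s  → to the power 2, contributes m²/s²
  The factor ½ is dimensionless.

Multiplying the contributions: [kg] · [m²/s²]
Adding exponents of each base unit: kg: 1, m: 2, s: -2
SI base units of kinetic energy: kg·m²/s²

Answer: kg·m²/s²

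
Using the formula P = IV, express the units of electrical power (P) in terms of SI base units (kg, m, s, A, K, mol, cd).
Units of each symbol in P = IV:
  I (current): A
  V (voltage, in volts): kg·m²/(s³·A)

Multiplying the contributions: [A] · [kg·m²/(s³·A)]
Adding exponents of each base unit: kg: 1, m: 2, s: -3
SI base units of electrical power: kg·m²/s³

Answer: kg·m²/s³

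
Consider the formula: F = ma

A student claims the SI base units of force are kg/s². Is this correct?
Units of each symbol in F = ma:
  m (mass): kg
  a (acceleration): m/s²

Multiplying the contributions: [kg] · [m/s²]
Adding exponents of each base unit: kg: 1, m: 1, s: -2
SI base units of force: kg·m/s²

The claimed units kg/s² (exponents kg: 1, s: -2) do not match the derived units kg·m/s² (exponents kg: 1, m: 1, s: -2), so the claim is incorrect.

Answer: No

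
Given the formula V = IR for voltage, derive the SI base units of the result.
Units of each symbol in V = IR:
  I (current): A
  R (resistance, in ohms): kg·m²/(s³·A²)

Multiplying the contributions: [A] · [kg·m²/(s³·A²)]
Adding exponents of each base unit: kg: 1, m: 2, s: -3, A: -1
SI base units of voltage: kg·m²/(s³·A)

Answer: kg·m²/(s³·A)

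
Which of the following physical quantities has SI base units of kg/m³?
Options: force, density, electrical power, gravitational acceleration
Checking the SI base units of each option:
  force (F = ma): kg·m/s²  ✗
  density (ρ = m/V): kg/m³  ✓ matches
  electrical power (P = IV): kg·m²/s³  ✗
  gravitational acceleration (g = GM/r²): m/s²  ✗

Only density has units kg/m³.

Answer: density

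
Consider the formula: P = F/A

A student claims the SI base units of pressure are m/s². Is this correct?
Units of each symbol in P = F/A:
  F (force): kg·m/s²
  A (area): m²  → in the denominator, contributes 1/m²

Multiplying the contributions: [kg·m/s²] · [1/m²]
Adding exponents of each base unit: kg: 1, m: -1, s: -2
SI base units of pressure: kg/(m·s²)

The claimed units m/s² (exponents m: 1, s: -2) do not match the derived units kg/(m·s²) (exponents kg: 1, m: -1, s: -2), so the claim is incorrect.

Answer: No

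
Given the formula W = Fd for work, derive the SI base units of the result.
Units of each symbol in W = Fd:
  F (force): kg·m/s²
  d (displacement): m

Multiplying the contributions: [kg·m/s²] · [m]
Adding exponents of each base unit: kg: 1, m: 2, s: -2
SI base units of work: kg·m²/s²

Answer: kg·m²/s²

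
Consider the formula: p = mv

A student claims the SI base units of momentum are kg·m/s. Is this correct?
Units of each symbol in p = mv:
  m (mass): kg
  v (velocity): m/s

Multiplying the contributions: [kg] · [m/s]
Adding exponents of each base unit: kg: 1, m: 1, s: -1
SI base units of momentum: kg·m/s

The claimed units kg·m/s match the derived units, so the claim is correct.

Answer: Yes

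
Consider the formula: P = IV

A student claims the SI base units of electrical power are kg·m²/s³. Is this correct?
Units of each symbol in P = IV:
  I (current): A
  V (voltage, in volts): kg·m²/(s³·A)

Multiplying the contributions: [A] · [kg·m²/(s³·A)]
Adding exponents of each base unit: kg: 1, m: 2, s: -3
SI base units of electrical power: kg·m²/s³

The claimed units kg·m²/s³ match the derived units, so the claim is correct.

Answer: Yes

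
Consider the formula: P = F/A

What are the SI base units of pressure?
Units of each symbol in P = F/A:
  F (force): kg·m/s²
  A (area): m²  → in the denominator, contributes 1/m²

Multiplying the contributions: [kg·m/s²] · [1/m²]
Adding exponents of each base unit: kg: 1, m: -1, s: -2
SI base units of pressure: kg/(m·s²)

Answer: kg/(m·s²)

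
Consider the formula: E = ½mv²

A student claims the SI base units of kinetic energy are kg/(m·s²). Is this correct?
Units of each symbol in E = ½mv²:
  m (mass): kg
  v (speed): m/s  → to the power 2, contributes m²/s²
  The factor ½ is dimensionless.

Multiplying the contributions: [kg] · [m²/s²]
Adding exponents of each base unit: kg: 1, m: 2, s: -2
SI base units of kinetic energy: kg·m²/s²

The claimed units kg/(m·s²) (exponents kg: 1, m: -1, s: -2) do not match the derived units kg·m²/s² (exponents kg: 1, m: 2, s: -2), so the claim is incorrect.

Answer: No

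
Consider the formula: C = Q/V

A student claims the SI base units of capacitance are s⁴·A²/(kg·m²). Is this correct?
Units of each symbol in C = Q/V:
  Q (charge, in coulombs): s·A
  V (voltage, in volts): kg·m²/(s³·A)  → in the denominator, contributes s³·A/(kg·m²)

Multiplying the contributions: [s·A] · [s³·A/(kg·m²)]
Adding exponents of each base unit: kg: -1, m: -2, s: 4, A: 2
SI base units of capacitance: s⁴·A²/(kg·m²)

The claimed units s⁴·A²/(kg·m²) match the derived units, so the claim is correct.

Answer: Yes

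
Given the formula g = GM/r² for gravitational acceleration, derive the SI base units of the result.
Units of each symbol in g = GM/r²:
  G (gravitational constant): m³/(kg·s²)
  M (mass): kg
  r (distance): m  → to the power 2 in the denominator, contributes 1/m²

Multiplying the contributions: [m³/(kg·s²)] · [kg] · [1/m²]
Adding exponents of each base unit: m: 1, s: -2
SI base units of gravitational acceleration: m/s²

Answer: m/s²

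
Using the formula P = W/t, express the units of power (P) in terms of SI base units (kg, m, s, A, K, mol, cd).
Units of each symbol in P = W/t:
  W (work): kg·m²/s²
  t (time): s  → in the denominator, contributes 1/s

Multiplying the contributions: [kg·m²/s²] · [1/s]
Adding exponents of each base unit: kg: 1, m: 2, s: -3
SI base units of power: kg·m²/s³

Answer: kg·m²/s³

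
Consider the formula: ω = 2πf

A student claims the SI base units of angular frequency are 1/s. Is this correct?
Units of each symbol in ω = 2πf:
  f (frequency): 1/s
  The factor 2π is dimensionless.

Multiplying the contributions: [1/s]
Adding exponents of each base unit: s: -1
SI base units of angular frequency: 1/s

The claimed units 1/s match the derived units, so the claim is correct.

Answer: Yes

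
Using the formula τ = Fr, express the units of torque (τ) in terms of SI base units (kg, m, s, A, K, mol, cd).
Units of each symbol in τ = Fr:
  F (force): kg·m/s²
  r (lever arm): m

Multiplying the contributions: [kg·m/s²] · [m]
Adding exponents of each base unit: kg: 1, m: 2, s: -2
SI base units of torque: kg·m²/s²

Answer: kg·m²/s²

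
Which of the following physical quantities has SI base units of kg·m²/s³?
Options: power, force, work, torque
Checking the SI base units of each option:
  power (P = W/t): kg·m²/s³  ✓ matches
  force (F = ma): kg·m/s²  ✗
  work (W = Fd): kg·m²/s²  ✗
  torque (τ = Fr): kg·m²/s²  ✗

Only power has units kg·m²/s³.

Answer: power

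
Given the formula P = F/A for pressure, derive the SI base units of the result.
Units of each symbol in P = F/A:
  F (force): kg·m/s²
  A (area): m²  → in the denominator, contributes 1/m²

Multiplying the contributions: [kg·m/s²] · [1/m²]
Adding exponents of each base unit: kg: 1, m: -1, s: -2
SI base units of pressure: kg/(m·s²)

Answer: kg/(m·s²)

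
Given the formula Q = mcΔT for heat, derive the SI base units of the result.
Units of each symbol in Q = mcΔT:
  m (mass): kg
  c (specific heat capacity, in J/(kg·K)): m²/(s²·K)
  ΔT (temperature change): K

Multiplying the contributions: [kg] · [m²/(s²·K)] · [K]
Adding exponents of each base unit: kg: 1, m: 2, s: -2
SI base units of heat: kg·m²/s²

Answer: kg·m²/s²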